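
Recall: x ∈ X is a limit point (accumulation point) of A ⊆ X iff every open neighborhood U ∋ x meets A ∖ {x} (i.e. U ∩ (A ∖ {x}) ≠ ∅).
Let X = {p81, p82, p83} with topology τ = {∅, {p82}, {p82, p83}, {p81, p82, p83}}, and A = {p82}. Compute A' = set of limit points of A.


A' = {p81, p83}

For each x ∈ X, list the open sets U ∈ τ with x ∈ U, then check whether U ∩ (A ∖ {x}) ≠ ∅ for every such U.
  x = p81: opens ∋ x are {p81, p82, p83}; each meets A ∖ {p81}, so x IS a limit point.
  x = p82: open {p82} ∋ x has {p82} ∩ (A ∖ {p82}) = ∅, so x is NOT a limit point.
  x = p83: opens ∋ x are {p82, p83}, {p81, p82, p83}; each meets A ∖ {p83}, so x IS a limit point.
Collecting: A' = {p81, p83}.


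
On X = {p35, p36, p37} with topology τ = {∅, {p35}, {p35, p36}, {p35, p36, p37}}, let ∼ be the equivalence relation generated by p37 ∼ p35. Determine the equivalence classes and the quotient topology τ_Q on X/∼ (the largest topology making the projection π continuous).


X/∼ = {[p35=p37], [p36]}; |τ_Q| = 2.

Equivalence classes: [p35=p37], [p36].
Quotient map π: X → X/∼ sends p35 ↦ [p35=p37], p36 ↦ [p36], p37 ↦ [p35=p37].
For each subset V ⊆ X/∼, compute π^{-1}(V) ⊆ X and check whether π^{-1}(V) ∈ τ. V is open in τ_Q iff π^{-1}(V) ∈ τ.
  V = {}: π^{-1}(V) = ∅ ∈ τ ✓.
  V = {[p35=p37]}: π^{-1}(V) = {p35, p37} ∉ τ ✗.
  V = {[p36]}: π^{-1}(V) = {p36} ∉ τ ✗.
  V = {[p35=p37], [p36]}: π^{-1}(V) = {p35, p36, p37} ∈ τ ✓.
Open sets in the quotient: τ_Q = {{}, {[p35=p37], [p36]}} (2 elements).


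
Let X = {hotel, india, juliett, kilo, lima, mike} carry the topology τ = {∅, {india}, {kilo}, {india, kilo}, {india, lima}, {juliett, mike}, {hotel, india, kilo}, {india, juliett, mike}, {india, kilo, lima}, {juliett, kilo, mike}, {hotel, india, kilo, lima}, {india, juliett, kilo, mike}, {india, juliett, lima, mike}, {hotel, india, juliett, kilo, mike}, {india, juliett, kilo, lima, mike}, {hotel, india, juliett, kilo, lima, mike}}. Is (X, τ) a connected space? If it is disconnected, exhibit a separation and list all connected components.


(X, τ) is disconnected; components = [{juliett, mike}, {hotel, india, kilo, lima}].

Find clopen sets (U ∈ τ with X ∖ U ∈ τ):
  U = ∅, X ∖ U = {hotel, india, juliett, kilo, lima, mike} — both open, so U is clopen.
  U = {juliett, mike}, X ∖ U = {hotel, india, kilo, lima} — both open, so U is clopen.
  U = {hotel, india, kilo, lima}, X ∖ U = {juliett, mike} — both open, so U is clopen.
  U = {hotel, india, juliett, kilo, lima, mike}, X ∖ U = ∅ — both open, so U is clopen.
Nontrivial clopen(s) exist: e.g. {hotel, india, kilo, lima}. So (X, τ) is disconnected.
Compute connected components by grouping points that agree on all clopens:
  component: {juliett, mike}
  component: {hotel, india, kilo, lima}


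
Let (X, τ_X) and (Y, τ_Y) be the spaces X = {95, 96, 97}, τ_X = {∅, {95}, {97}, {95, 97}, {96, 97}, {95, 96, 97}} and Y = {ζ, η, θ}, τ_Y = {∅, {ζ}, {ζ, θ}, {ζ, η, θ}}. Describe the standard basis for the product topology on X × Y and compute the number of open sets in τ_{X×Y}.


Basis B = {∅ × ∅, {95} × {ζ}, {97} × {ζ}, {95} × {ζ, θ}, {95, 97} × {ζ}, {96, 97} × {ζ}, {97} × {ζ, θ}, {95} × {ζ, η, θ}, {95, 96, 97} × {ζ}, {97} × {ζ, η, θ}, {95, 97} × {ζ, θ}, {96, 97} × {ζ, θ}, {95, 97} × {ζ, η, θ}, {95, 96, 97} × {ζ, θ}, {96, 97} × {ζ, η, θ}, {95, 96, 97} × {ζ, η, θ}}; |τ_{X×Y}| = 40.

Enumerate products U × V with U ∈ τ_X, V ∈ τ_Y (deduplicated):
  ∅ × ∅ = {} (∅)
  {95} × {ζ} = {(95,ζ)}
  {97} × {ζ} = {(97,ζ)}
  {95} × {ζ, θ} = {(95,ζ), (95,θ)}
  {95, 97} × {ζ} = {(95,ζ), (97,ζ)}
  {96, 97} × {ζ} = {(96,ζ), (97,ζ)}
  {97} × {ζ, θ} = {(97,ζ), (97,θ)}
  {95} × {ζ, η, θ} = {(95,ζ), (95,η), (95,θ)}
  {95, 96, 97} × {ζ} = {(95,ζ), (96,ζ), (97,ζ)}
  {97} × {ζ, η, θ} = {(97,ζ), (97,η), (97,θ)}
  {95, 97} × {ζ, θ} = {(95,ζ), (95,θ), (97,ζ), (97,θ)}
  {96, 97} × {ζ, θ} = {(96,ζ), (96,θ), (97,ζ), (97,θ)}
  {95, 97} × {ζ, η, θ} = {(95,ζ), (95,η), (95,θ), (97,ζ), (97,η), (97,θ)}
  {95, 96, 97} × {ζ, θ} = {(95,ζ), (95,θ), (96,ζ), (96,θ), (97,ζ), (97,θ)}
  {96, 97} × {ζ, η, θ} = {(96,ζ), (96,η), (96,θ), (97,ζ), (97,η), (97,θ)}
  {95, 96, 97} × {ζ, η, θ} = {(95,ζ), (95,η), (95,θ), (96,ζ), (96,η), (96,θ), (97,ζ), (97,η), (97,θ)}
These 16 distinct sets form the basis B.
Close under arbitrary unions to get τ_{X×Y}; counting gives |τ_{X×Y}| = 40.


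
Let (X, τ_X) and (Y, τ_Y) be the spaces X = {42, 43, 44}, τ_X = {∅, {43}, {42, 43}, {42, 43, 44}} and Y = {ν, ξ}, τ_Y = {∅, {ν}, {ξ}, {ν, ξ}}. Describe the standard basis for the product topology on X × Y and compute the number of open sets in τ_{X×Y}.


Basis B = {∅ × ∅, {43} × {ν}, {43} × {ξ}, {42, 43} × {ν}, {42, 43} × {ξ}, {43} × {ν, ξ}, {42, 43, 44} × {ν}, {42, 43, 44} × {ξ}, {42, 43} × {ν, ξ}, {42, 43, 44} × {ν, ξ}}; |τ_{X×Y}| = 16.

Enumerate products U × V with U ∈ τ_X, V ∈ τ_Y (deduplicated):
  ∅ × ∅ = {} (∅)
  {43} × {ν} = {(43,ν)}
  {43} × {ξ} = {(43,ξ)}
  {42, 43} × {ν} = {(42,ν), (43,ν)}
  {42, 43} × {ξ} = {(42,ξ), (43,ξ)}
  {43} × {ν, ξ} = {(43,ν), (43,ξ)}
  {42, 43, 44} × {ν} = {(42,ν), (43,ν), (44,ν)}
  {42, 43, 44} × {ξ} = {(42,ξ), (43,ξ), (44,ξ)}
  {42, 43} × {ν, ξ} = {(42,ν), (42,ξ), (43,ν), (43,ξ)}
  {42, 43, 44} × {ν, ξ} = {(42,ν), (42,ξ), (43,ν), (43,ξ), (44,ν), (44,ξ)}
These 10 distinct sets form the basis B.
Close under arbitrary unions to get τ_{X×Y}; counting gives |τ_{X×Y}| = 16.


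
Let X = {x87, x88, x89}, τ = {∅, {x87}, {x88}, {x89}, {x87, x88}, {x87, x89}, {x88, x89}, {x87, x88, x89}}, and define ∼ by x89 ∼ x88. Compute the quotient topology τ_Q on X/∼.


X/∼ = {[x87], [x88=x89]}; |τ_Q| = 4.

Equivalence classes: [x87], [x88=x89].
Quotient map π: X → X/∼ sends x87 ↦ [x87], x88 ↦ [x88=x89], x89 ↦ [x88=x89].
For each subset V ⊆ X/∼, compute π^{-1}(V) ⊆ X and check whether π^{-1}(V) ∈ τ. V is open in τ_Q iff π^{-1}(V) ∈ τ.
  V = {}: π^{-1}(V) = ∅ ∈ τ ✓.
  V = {[x87]}: π^{-1}(V) = {x87} ∈ τ ✓.
  V = {[x88=x89]}: π^{-1}(V) = {x88, x89} ∈ τ ✓.
  V = {[x87], [x88=x89]}: π^{-1}(V) = {x87, x88, x89} ∈ τ ✓.
Open sets in the quotient: τ_Q = {{}, {[x87]}, {[x88=x89]}, {[x87], [x88=x89]}} (4 elements).


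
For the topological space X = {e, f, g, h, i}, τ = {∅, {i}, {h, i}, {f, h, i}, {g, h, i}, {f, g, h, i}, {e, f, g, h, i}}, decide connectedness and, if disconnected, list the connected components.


(X, τ) is connected.

Find clopen sets (U ∈ τ with X ∖ U ∈ τ):
  U = ∅, X ∖ U = {e, f, g, h, i} — both open, so U is clopen.
  U = {e, f, g, h, i}, X ∖ U = ∅ — both open, so U is clopen.
Only trivial clopens (∅ and X) exist, so (X, τ) is connected.
Compute connected components by grouping points that agree on all clopens:
  component: {e, f, g, h, i}


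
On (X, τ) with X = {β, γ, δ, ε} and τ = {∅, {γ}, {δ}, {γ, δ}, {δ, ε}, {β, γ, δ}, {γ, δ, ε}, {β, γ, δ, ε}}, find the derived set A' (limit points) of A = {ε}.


A' = ∅

For each x ∈ X, list the open sets U ∈ τ with x ∈ U, then check whether U ∩ (A ∖ {x}) ≠ ∅ for every such U.
  x = β: open {β, γ, δ} ∋ x has {β, γ, δ} ∩ (A ∖ {β}) = ∅, so x is NOT a limit point.
  x = γ: open {γ} ∋ x has {γ} ∩ (A ∖ {γ}) = ∅, so x is NOT a limit point.
  x = δ: open {δ} ∋ x has {δ} ∩ (A ∖ {δ}) = ∅, so x is NOT a limit point.
  x = ε: open {δ, ε} ∋ x has {δ, ε} ∩ (A ∖ {ε}) = ∅, so x is NOT a limit point.
Collecting: A' = ∅.


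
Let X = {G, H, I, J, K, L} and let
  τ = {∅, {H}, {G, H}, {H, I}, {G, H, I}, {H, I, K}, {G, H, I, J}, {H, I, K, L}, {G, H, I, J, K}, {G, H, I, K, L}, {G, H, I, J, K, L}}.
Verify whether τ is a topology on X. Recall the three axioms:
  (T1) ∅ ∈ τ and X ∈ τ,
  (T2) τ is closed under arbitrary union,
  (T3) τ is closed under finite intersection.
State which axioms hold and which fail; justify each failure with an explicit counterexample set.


τ is NOT a topology on X.

Axiom (T1): ∅ ∈ τ? Yes; X ∈ τ? Yes.
Axiom (T2/T3): check pairwise unions and intersections of members of τ.
Counterexample for (T2): {G, H} ∪ {H, I, K} = {G, H, I, K} ∉ τ. Therefore τ is NOT a topology.


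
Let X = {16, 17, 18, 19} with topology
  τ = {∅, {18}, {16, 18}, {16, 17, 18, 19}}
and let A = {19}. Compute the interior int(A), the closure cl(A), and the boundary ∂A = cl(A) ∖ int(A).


int(A) = ∅, cl(A) = {17, 19}, ∂A = {17, 19}.

Closed sets in (X, τ) are complements of opens:
  closed(X, τ) = {∅, {17, 19}, {16, 17, 19}, {16, 17, 18, 19}}.
int(A) = ⋃ {U ∈ τ : U ⊆ A}. Opens contained in A: ∅.
Taking the union of these: int(A) = ∅.
cl(A) = ⋂ {C closed : A ⊆ C}. Closed sets containing A: {17, 19}, {16, 17, 19}, {16, 17, 18, 19}.
Intersecting these: cl(A) = {17, 19}.
∂A = cl(A) ∖ int(A) = {17, 19} ∖ ∅ = {17, 19}.


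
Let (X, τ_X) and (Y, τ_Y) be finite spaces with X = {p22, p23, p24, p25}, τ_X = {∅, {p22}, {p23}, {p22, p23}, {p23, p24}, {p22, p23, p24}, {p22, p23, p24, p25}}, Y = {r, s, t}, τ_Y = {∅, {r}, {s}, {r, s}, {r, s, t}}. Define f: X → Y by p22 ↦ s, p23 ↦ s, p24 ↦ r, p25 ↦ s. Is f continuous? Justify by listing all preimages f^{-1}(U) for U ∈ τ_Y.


f is NOT continuous.

Compute f^{-1}(U) for each U ∈ τ_Y:
  U = ∅: f^{-1}(U) = ∅ ∈ τ_X ✓.
  U = {r}: f^{-1}(U) = {p24} ∉ τ_X ✗.
  U = {s}: f^{-1}(U) = {p22, p23, p25} ∉ τ_X ✗.
  U = {r, s}: f^{-1}(U) = {p22, p23, p24, p25} ∈ τ_X ✓.
  U = {r, s, t}: f^{-1}(U) = {p22, p23, p24, p25} ∈ τ_X ✓.
Found U = {r} with f^{-1}(U) = {p24} not in τ_X. Therefore f is NOT continuous.


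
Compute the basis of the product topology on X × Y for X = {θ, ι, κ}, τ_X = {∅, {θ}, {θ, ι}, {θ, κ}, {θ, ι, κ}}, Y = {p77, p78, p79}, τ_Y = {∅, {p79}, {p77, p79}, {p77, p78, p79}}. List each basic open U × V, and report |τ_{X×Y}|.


Basis B = {∅ × ∅, {θ} × {p79}, {θ} × {p77, p79}, {θ, ι} × {p79}, {θ, κ} × {p79}, {θ} × {p77, p78, p79}, {θ, ι, κ} × {p79}, {θ, ι} × {p77, p79}, {θ, κ} × {p77, p79}, {θ, ι} × {p77, p78, p79}, {θ, κ} × {p77, p78, p79}, {θ, ι, κ} × {p77, p79}, {θ, ι, κ} × {p77, p78, p79}}; |τ_{X×Y}| = 30.

Enumerate products U × V with U ∈ τ_X, V ∈ τ_Y (deduplicated):
  ∅ × ∅ = {} (∅)
  {θ} × {p79} = {(θ,p79)}
  {θ} × {p77, p79} = {(θ,p77), (θ,p79)}
  {θ, ι} × {p79} = {(θ,p79), (ι,p79)}
  {θ, κ} × {p79} = {(θ,p79), (κ,p79)}
  {θ} × {p77, p78, p79} = {(θ,p77), (θ,p78), (θ,p79)}
  {θ, ι, κ} × {p79} = {(θ,p79), (ι,p79), (κ,p79)}
  {θ, ι} × {p77, p79} = {(θ,p77), (θ,p79), (ι,p77), (ι,p79)}
  {θ, κ} × {p77, p79} = {(θ,p77), (θ,p79), (κ,p77), (κ,p79)}
  {θ, ι} × {p77, p78, p79} = {(θ,p77), (θ,p78), (θ,p79), (ι,p77), (ι,p78), (ι,p79)}
  {θ, κ} × {p77, p78, p79} = {(θ,p77), (θ,p78), (θ,p79), (κ,p77), (κ,p78), (κ,p79)}
  {θ, ι, κ} × {p77, p79} = {(θ,p77), (θ,p79), (ι,p77), (ι,p79), (κ,p77), (κ,p79)}
  {θ, ι, κ} × {p77, p78, p79} = {(θ,p77), (θ,p78), (θ,p79), (ι,p77), (ι,p78), (ι,p79), (κ,p77), (κ,p78), (κ,p79)}
These 13 distinct sets form the basis B.
Close under arbitrary unions to get τ_{X×Y}; counting gives |τ_{X×Y}| = 30.


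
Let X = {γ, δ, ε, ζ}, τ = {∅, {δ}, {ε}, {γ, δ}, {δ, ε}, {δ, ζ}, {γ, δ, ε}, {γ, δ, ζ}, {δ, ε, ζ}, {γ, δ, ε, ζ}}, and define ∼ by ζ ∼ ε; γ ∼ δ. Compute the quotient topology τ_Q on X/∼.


X/∼ = {[γ=δ], [ε=ζ]}; |τ_Q| = 3.

Equivalence classes: [γ=δ], [ε=ζ].
Quotient map π: X → X/∼ sends γ ↦ [γ=δ], δ ↦ [γ=δ], ε ↦ [ε=ζ], ζ ↦ [ε=ζ].
For each subset V ⊆ X/∼, compute π^{-1}(V) ⊆ X and check whether π^{-1}(V) ∈ τ. V is open in τ_Q iff π^{-1}(V) ∈ τ.
  V = {}: π^{-1}(V) = ∅ ∈ τ ✓.
  V = {[γ=δ]}: π^{-1}(V) = {γ, δ} ∈ τ ✓.
  V = {[ε=ζ]}: π^{-1}(V) = {ε, ζ} ∉ τ ✗.
  V = {[γ=δ], [ε=ζ]}: π^{-1}(V) = {γ, δ, ε, ζ} ∈ τ ✓.
Open sets in the quotient: τ_Q = {{}, {[γ=δ]}, {[γ=δ], [ε=ζ]}} (3 elements).


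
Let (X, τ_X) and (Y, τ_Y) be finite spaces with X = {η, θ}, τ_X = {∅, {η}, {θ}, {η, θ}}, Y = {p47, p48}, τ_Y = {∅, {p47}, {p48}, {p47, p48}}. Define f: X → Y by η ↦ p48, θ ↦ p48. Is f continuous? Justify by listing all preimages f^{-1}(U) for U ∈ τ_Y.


f IS continuous.

Compute f^{-1}(U) for each U ∈ τ_Y:
  U = ∅: f^{-1}(U) = ∅ ∈ τ_X ✓.
  U = {p47}: f^{-1}(U) = ∅ ∈ τ_X ✓.
  U = {p48}: f^{-1}(U) = {η, θ} ∈ τ_X ✓.
  U = {p47, p48}: f^{-1}(U) = {η, θ} ∈ τ_X ✓.
Every preimage lies in τ_X, so f IS continuous.


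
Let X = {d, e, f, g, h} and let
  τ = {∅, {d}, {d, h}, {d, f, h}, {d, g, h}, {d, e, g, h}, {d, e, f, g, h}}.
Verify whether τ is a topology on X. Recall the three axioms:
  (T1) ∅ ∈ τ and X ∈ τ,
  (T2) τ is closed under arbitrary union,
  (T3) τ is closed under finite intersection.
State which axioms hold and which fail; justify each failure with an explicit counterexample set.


τ is NOT a topology on X.

Axiom (T1): ∅ ∈ τ? Yes; X ∈ τ? Yes.
Axiom (T2/T3): check pairwise unions and intersections of members of τ.
Counterexample for (T2): {d, f, h} ∪ {d, g, h} = {d, f, g, h} ∉ τ. Therefore τ is NOT a topology.


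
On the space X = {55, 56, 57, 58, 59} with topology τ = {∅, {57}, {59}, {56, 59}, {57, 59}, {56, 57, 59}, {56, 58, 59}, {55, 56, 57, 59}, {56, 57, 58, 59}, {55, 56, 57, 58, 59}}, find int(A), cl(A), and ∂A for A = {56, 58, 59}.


int(A) = {56, 58, 59}, cl(A) = {55, 56, 58, 59}, ∂A = {55}.

Closed sets in (X, τ) are complements of opens:
  closed(X, τ) = {∅, {55}, {58}, {55, 57}, {55, 58}, {55, 56, 58}, {55, 57, 58}, {55, 56, 57, 58}, {55, 56, 58, 59}, {55, 56, 57, 58, 59}}.
int(A) = ⋃ {U ∈ τ : U ⊆ A}. Opens contained in A: ∅, {59}, {56, 59}, {56, 58, 59}.
Taking the union of these: int(A) = {56, 58, 59}.
cl(A) = ⋂ {C closed : A ⊆ C}. Closed sets containing A: {55, 56, 58, 59}, {55, 56, 57, 58, 59}.
Intersecting these: cl(A) = {55, 56, 58, 59}.
∂A = cl(A) ∖ int(A) = {55, 56, 58, 59} ∖ {56, 58, 59} = {55}.


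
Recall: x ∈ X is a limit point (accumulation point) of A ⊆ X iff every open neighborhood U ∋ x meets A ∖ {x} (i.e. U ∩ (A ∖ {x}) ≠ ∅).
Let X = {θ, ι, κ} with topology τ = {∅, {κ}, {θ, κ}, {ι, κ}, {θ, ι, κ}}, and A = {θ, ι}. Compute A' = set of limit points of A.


A' = ∅

For each x ∈ X, list the open sets U ∈ τ with x ∈ U, then check whether U ∩ (A ∖ {x}) ≠ ∅ for every such U.
  x = θ: open {θ, κ} ∋ x has {θ, κ} ∩ (A ∖ {θ}) = ∅, so x is NOT a limit point.
  x = ι: open {ι, κ} ∋ x has {ι, κ} ∩ (A ∖ {ι}) = ∅, so x is NOT a limit point.
  x = κ: open {κ} ∋ x has {κ} ∩ (A ∖ {κ}) = ∅, so x is NOT a limit point.
Collecting: A' = ∅.


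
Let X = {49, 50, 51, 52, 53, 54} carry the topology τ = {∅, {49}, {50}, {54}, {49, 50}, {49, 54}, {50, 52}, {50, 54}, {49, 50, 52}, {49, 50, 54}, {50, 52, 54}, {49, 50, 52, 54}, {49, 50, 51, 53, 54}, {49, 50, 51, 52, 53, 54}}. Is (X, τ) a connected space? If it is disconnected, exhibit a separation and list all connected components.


(X, τ) is connected.

Find clopen sets (U ∈ τ with X ∖ U ∈ τ):
  U = ∅, X ∖ U = {49, 50, 51, 52, 53, 54} — both open, so U is clopen.
  U = {49, 50, 51, 52, 53, 54}, X ∖ U = ∅ — both open, so U is clopen.
Only trivial clopens (∅ and X) exist, so (X, τ) is connected.
Compute connected components by grouping points that agree on all clopens:
  component: {49, 50, 51, 52, 53, 54}


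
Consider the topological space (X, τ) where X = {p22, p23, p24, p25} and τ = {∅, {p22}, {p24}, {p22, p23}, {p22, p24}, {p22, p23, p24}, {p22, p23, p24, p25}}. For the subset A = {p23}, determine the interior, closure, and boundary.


int(A) = ∅, cl(A) = {p23, p25}, ∂A = {p23, p25}.

Closed sets in (X, τ) are complements of opens:
  closed(X, τ) = {∅, {p25}, {p23, p25}, {p24, p25}, {p22, p23, p25}, {p23, p24, p25}, {p22, p23, p24, p25}}.
int(A) = ⋃ {U ∈ τ : U ⊆ A}. Opens contained in A: ∅.
Taking the union of these: int(A) = ∅.
cl(A) = ⋂ {C closed : A ⊆ C}. Closed sets containing A: {p23, p25}, {p22, p23, p25}, {p23, p24, p25}, {p22, p23, p24, p25}.
Intersecting these: cl(A) = {p23, p25}.
∂A = cl(A) ∖ int(A) = {p23, p25} ∖ ∅ = {p23, p25}.


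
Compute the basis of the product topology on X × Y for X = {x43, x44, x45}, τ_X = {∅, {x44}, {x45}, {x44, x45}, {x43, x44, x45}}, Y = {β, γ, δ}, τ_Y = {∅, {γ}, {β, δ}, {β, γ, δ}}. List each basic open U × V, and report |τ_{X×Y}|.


Basis B = {∅ × ∅, {x44} × {γ}, {x45} × {γ}, {x44} × {β, δ}, {x44, x45} × {γ}, {x45} × {β, δ}, {x43, x44, x45} × {γ}, {x44} × {β, γ, δ}, {x45} × {β, γ, δ}, {x44, x45} × {β, δ}, {x43, x44, x45} × {β, δ}, {x44, x45} × {β, γ, δ}, {x43, x44, x45} × {β, γ, δ}}; |τ_{X×Y}| = 25.

Enumerate products U × V with U ∈ τ_X, V ∈ τ_Y (deduplicated):
  ∅ × ∅ = {} (∅)
  {x44} × {γ} = {(x44,γ)}
  {x45} × {γ} = {(x45,γ)}
  {x44} × {β, δ} = {(x44,β), (x44,δ)}
  {x44, x45} × {γ} = {(x44,γ), (x45,γ)}
  {x45} × {β, δ} = {(x45,β), (x45,δ)}
  {x43, x44, x45} × {γ} = {(x43,γ), (x44,γ), (x45,γ)}
  {x44} × {β, γ, δ} = {(x44,β), (x44,γ), (x44,δ)}
  {x45} × {β, γ, δ} = {(x45,β), (x45,γ), (x45,δ)}
  {x44, x45} × {β, δ} = {(x44,β), (x44,δ), (x45,β), (x45,δ)}
  {x43, x44, x45} × {β, δ} = {(x43,β), (x43,δ), (x44,β), (x44,δ), (x45,β), (x45,δ)}
  {x44, x45} × {β, γ, δ} = {(x44,β), (x44,γ), (x44,δ), (x45,β), (x45,γ), (x45,δ)}
  {x43, x44, x45} × {β, γ, δ} = {(x43,β), (x43,γ), (x43,δ), (x44,β), (x44,γ), (x44,δ), (x45,β), (x45,γ), (x45,δ)}
These 13 distinct sets form the basis B.
Close under arbitrary unions to get τ_{X×Y}; counting gives |τ_{X×Y}| = 25.


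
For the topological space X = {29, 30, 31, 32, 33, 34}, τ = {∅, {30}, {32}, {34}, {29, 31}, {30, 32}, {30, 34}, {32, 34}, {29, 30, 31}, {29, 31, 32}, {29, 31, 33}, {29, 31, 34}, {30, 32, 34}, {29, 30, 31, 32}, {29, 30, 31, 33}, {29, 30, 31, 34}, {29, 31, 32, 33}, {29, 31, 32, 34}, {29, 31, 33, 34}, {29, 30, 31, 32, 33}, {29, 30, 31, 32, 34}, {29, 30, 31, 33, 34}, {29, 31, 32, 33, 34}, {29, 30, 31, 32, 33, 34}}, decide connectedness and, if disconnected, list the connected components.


(X, τ) is disconnected; components = [{30}, {32}, {34}, {29, 31, 33}].

Find clopen sets (U ∈ τ with X ∖ U ∈ τ):
  U = ∅, X ∖ U = {29, 30, 31, 32, 33, 34} — both open, so U is clopen.
  U = {30}, X ∖ U = {29, 31, 32, 33, 34} — both open, so U is clopen.
  U = {32}, X ∖ U = {29, 30, 31, 33, 34} — both open, so U is clopen.
  U = {34}, X ∖ U = {29, 30, 31, 32, 33} — both open, so U is clopen.
  U = {30, 32}, X ∖ U = {29, 31, 33, 34} — both open, so U is clopen.
  U = {30, 34}, X ∖ U = {29, 31, 32, 33} — both open, so U is clopen.
  U = {32, 34}, X ∖ U = {29, 30, 31, 33} — both open, so U is clopen.
  U = {29, 31, 33}, X ∖ U = {30, 32, 34} — both open, so U is clopen.
  U = {30, 32, 34}, X ∖ U = {29, 31, 33} — both open, so U is clopen.
  U = {29, 30, 31, 33}, X ∖ U = {32, 34} — both open, so U is clopen.
  U = {29, 31, 32, 33}, X ∖ U = {30, 34} — both open, so U is clopen.
  U = {29, 31, 33, 34}, X ∖ U = {30, 32} — both open, so U is clopen.
  U = {29, 30, 31, 32, 33}, X ∖ U = {34} — both open, so U is clopen.
  U = {29, 30, 31, 33, 34}, X ∖ U = {32} — both open, so U is clopen.
  U = {29, 31, 32, 33, 34}, X ∖ U = {30} — both open, so U is clopen.
  U = {29, 30, 31, 32, 33, 34}, X ∖ U = ∅ — both open, so U is clopen.
Nontrivial clopen(s) exist: e.g. {32}. So (X, τ) is disconnected.
Compute connected components by grouping points that agree on all clopens:
  component: {30}
  component: {32}
  component: {34}
  component: {29, 31, 33}


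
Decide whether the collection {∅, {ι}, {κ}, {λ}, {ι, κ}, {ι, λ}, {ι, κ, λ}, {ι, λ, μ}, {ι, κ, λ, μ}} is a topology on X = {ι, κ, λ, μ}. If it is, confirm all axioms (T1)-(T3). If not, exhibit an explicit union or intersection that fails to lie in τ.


τ is NOT a topology on X.

Axiom (T1): ∅ ∈ τ? Yes; X ∈ τ? Yes.
Axiom (T2/T3): check pairwise unions and intersections of members of τ.
Counterexample for (T2): {κ} ∪ {λ} = {κ, λ} ∉ τ. Therefore τ is NOT a topology.


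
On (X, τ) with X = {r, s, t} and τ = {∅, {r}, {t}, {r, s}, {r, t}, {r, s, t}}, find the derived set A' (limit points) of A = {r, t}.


A' = {s}

For each x ∈ X, list the open sets U ∈ τ with x ∈ U, then check whether U ∩ (A ∖ {x}) ≠ ∅ for every such U.
  x = r: open {r} ∋ x has {r} ∩ (A ∖ {r}) = ∅, so x is NOT a limit point.
  x = s: opens ∋ x are {r, s}, {r, s, t}; each meets A ∖ {s}, so x IS a limit point.
  x = t: open {t} ∋ x has {t} ∩ (A ∖ {t}) = ∅, so x is NOT a limit point.
Collecting: A' = {s}.


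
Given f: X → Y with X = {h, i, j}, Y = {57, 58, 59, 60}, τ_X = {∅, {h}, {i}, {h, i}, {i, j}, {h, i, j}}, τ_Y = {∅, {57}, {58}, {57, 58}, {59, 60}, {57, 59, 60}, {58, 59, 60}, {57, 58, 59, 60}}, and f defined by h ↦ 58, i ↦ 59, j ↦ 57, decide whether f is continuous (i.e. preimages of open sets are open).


f is NOT continuous.

Compute f^{-1}(U) for each U ∈ τ_Y:
  U = ∅: f^{-1}(U) = ∅ ∈ τ_X ✓.
  U = {57}: f^{-1}(U) = {j} ∉ τ_X ✗.
  U = {58}: f^{-1}(U) = {h} ∈ τ_X ✓.
  U = {57, 58}: f^{-1}(U) = {h, j} ∉ τ_X ✗.
  U = {59, 60}: f^{-1}(U) = {i} ∈ τ_X ✓.
  U = {57, 59, 60}: f^{-1}(U) = {i, j} ∈ τ_X ✓.
  U = {58, 59, 60}: f^{-1}(U) = {h, i} ∈ τ_X ✓.
  U = {57, 58, 59, 60}: f^{-1}(U) = {h, i, j} ∈ τ_X ✓.
Found U = {57} with f^{-1}(U) = {j} not in τ_X. Therefore f is NOT continuous.


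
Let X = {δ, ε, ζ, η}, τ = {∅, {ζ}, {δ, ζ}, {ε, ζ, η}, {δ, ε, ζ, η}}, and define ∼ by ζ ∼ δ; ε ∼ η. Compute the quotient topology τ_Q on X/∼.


X/∼ = {[δ=ζ], [ε=η]}; |τ_Q| = 3.

Equivalence classes: [δ=ζ], [ε=η].
Quotient map π: X → X/∼ sends δ ↦ [δ=ζ], ε ↦ [ε=η], ζ ↦ [δ=ζ], η ↦ [ε=η].
For each subset V ⊆ X/∼, compute π^{-1}(V) ⊆ X and check whether π^{-1}(V) ∈ τ. V is open in τ_Q iff π^{-1}(V) ∈ τ.
  V = {}: π^{-1}(V) = ∅ ∈ τ ✓.
  V = {[δ=ζ]}: π^{-1}(V) = {δ, ζ} ∈ τ ✓.
  V = {[ε=η]}: π^{-1}(V) = {ε, η} ∉ τ ✗.
  V = {[δ=ζ], [ε=η]}: π^{-1}(V) = {δ, ε, ζ, η} ∈ τ ✓.
Open sets in the quotient: τ_Q = {{}, {[δ=ζ]}, {[δ=ζ], [ε=η]}} (3 elements).


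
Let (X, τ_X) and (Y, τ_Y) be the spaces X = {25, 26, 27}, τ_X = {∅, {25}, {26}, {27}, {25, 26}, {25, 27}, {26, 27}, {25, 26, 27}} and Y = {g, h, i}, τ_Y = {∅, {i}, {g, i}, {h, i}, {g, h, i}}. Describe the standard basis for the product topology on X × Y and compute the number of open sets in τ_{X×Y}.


Basis B = {∅ × ∅, {25} × {i}, {26} × {i}, {27} × {i}, {25} × {g, i}, {25} × {h, i}, {25, 26} × {i}, {25, 27} × {i}, {26} × {g, i}, {26} × {h, i}, {26, 27} × {i}, {27} × {g, i}, {27} × {h, i}, {25} × {g, h, i}, {25, 26, 27} × {i}, {26} × {g, h, i}, {27} × {g, h, i}, {25, 26} × {g, i}, {25, 27} × {g, i}, {25, 26} × {h, i}, {25, 27} × {h, i}, {26, 27} × {g, i}, {26, 27} × {h, i}, {25, 26} × {g, h, i}, {25, 27} × {g, h, i}, {25, 26, 27} × {g, i}, {25, 26, 27} × {h, i}, {26, 27} × {g, h, i}, {25, 26, 27} × {g, h, i}}; |τ_{X×Y}| = 125.

Enumerate products U × V with U ∈ τ_X, V ∈ τ_Y (deduplicated):
  ∅ × ∅ = {} (∅)
  {25} × {i} = {(25,i)}
  {26} × {i} = {(26,i)}
  {27} × {i} = {(27,i)}
  {25} × {g, i} = {(25,g), (25,i)}
  {25} × {h, i} = {(25,h), (25,i)}
  {25, 26} × {i} = {(25,i), (26,i)}
  {25, 27} × {i} = {(25,i), (27,i)}
  {26} × {g, i} = {(26,g), (26,i)}
  {26} × {h, i} = {(26,h), (26,i)}
  {26, 27} × {i} = {(26,i), (27,i)}
  {27} × {g, i} = {(27,g), (27,i)}
  {27} × {h, i} = {(27,h), (27,i)}
  {25} × {g, h, i} = {(25,g), (25,h), (25,i)}
  {25, 26, 27} × {i} = {(25,i), (26,i), (27,i)}
  {26} × {g, h, i} = {(26,g), (26,h), (26,i)}
  {27} × {g, h, i} = {(27,g), (27,h), (27,i)}
  {25, 26} × {g, i} = {(25,g), (25,i), (26,g), (26,i)}
  {25, 27} × {g, i} = {(25,g), (25,i), (27,g), (27,i)}
  {25, 26} × {h, i} = {(25,h), (25,i), (26,h), (26,i)}
  {25, 27} × {h, i} = {(25,h), (25,i), (27,h), (27,i)}
  {26, 27} × {g, i} = {(26,g), (26,i), (27,g), (27,i)}
  {26, 27} × {h, i} = {(26,h), (26,i), (27,h), (27,i)}
  {25, 26} × {g, h, i} = {(25,g), (25,h), (25,i), (26,g), (26,h), (26,i)}
  {25, 27} × {g, h, i} = {(25,g), (25,h), (25,i), (27,g), (27,h), (27,i)}
  {25, 26, 27} × {g, i} = {(25,g), (25,i), (26,g), (26,i), (27,g), (27,i)}
  {25, 26, 27} × {h, i} = {(25,h), (25,i), (26,h), (26,i), (27,h), (27,i)}
  {26, 27} × {g, h, i} = {(26,g), (26,h), (26,i), (27,g), (27,h), (27,i)}
  {25, 26, 27} × {g, h, i} = {(25,g), (25,h), (25,i), (26,g), (26,h), (26,i), (27,g), (27,h), (27,i)}
These 29 distinct sets form the basis B.
Close under arbitrary unions to get τ_{X×Y}; counting gives |τ_{X×Y}| = 125.


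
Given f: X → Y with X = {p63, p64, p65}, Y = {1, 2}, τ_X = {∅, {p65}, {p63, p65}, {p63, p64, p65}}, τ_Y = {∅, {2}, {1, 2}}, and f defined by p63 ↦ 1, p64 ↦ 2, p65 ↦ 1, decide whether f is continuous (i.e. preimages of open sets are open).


f is NOT continuous.

Compute f^{-1}(U) for each U ∈ τ_Y:
  U = ∅: f^{-1}(U) = ∅ ∈ τ_X ✓.
  U = {2}: f^{-1}(U) = {p64} ∉ τ_X ✗.
  U = {1, 2}: f^{-1}(U) = {p63, p64, p65} ∈ τ_X ✓.
Found U = {2} with f^{-1}(U) = {p64} not in τ_X. Therefore f is NOT continuous.


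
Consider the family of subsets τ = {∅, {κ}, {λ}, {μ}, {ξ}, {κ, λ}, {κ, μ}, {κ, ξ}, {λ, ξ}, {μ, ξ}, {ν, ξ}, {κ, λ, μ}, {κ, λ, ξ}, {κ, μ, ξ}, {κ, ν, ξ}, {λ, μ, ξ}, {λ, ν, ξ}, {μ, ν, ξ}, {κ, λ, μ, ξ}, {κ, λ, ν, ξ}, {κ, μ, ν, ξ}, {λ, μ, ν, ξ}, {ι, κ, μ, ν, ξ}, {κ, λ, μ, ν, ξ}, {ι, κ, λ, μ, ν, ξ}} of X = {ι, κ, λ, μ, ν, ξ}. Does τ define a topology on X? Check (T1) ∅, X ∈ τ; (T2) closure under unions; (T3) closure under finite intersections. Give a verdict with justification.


τ is NOT a topology on X.

Axiom (T1): ∅ ∈ τ? Yes; X ∈ τ? Yes.
Axiom (T2/T3): check pairwise unions and intersections of members of τ.
Counterexample for (T2): {λ} ∪ {μ} = {λ, μ} ∉ τ. Therefore τ is NOT a topology.


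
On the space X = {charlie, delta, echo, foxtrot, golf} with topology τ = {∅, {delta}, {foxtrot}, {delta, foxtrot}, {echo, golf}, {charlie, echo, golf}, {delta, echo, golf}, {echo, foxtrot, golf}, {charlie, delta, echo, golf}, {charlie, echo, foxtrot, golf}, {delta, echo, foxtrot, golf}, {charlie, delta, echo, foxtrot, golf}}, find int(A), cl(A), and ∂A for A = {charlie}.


int(A) = ∅, cl(A) = {charlie}, ∂A = {charlie}.

Closed sets in (X, τ) are complements of opens:
  closed(X, τ) = {∅, {charlie}, {delta}, {foxtrot}, {charlie, delta}, {charlie, foxtrot}, {delta, foxtrot}, {charlie, delta, foxtrot}, {charlie, echo, golf}, {charlie, delta, echo, golf}, {charlie, echo, foxtrot, golf}, {charlie, delta, echo, foxtrot, golf}}.
int(A) = ⋃ {U ∈ τ : U ⊆ A}. Opens contained in A: ∅.
Taking the union of these: int(A) = ∅.
cl(A) = ⋂ {C closed : A ⊆ C}. Closed sets containing A: {charlie}, {charlie, delta}, {charlie, foxtrot}, {charlie, delta, foxtrot}, {charlie, echo, golf}, {charlie, delta, echo, golf}, {charlie, echo, foxtrot, golf}, {charlie, delta, echo, foxtrot, golf}.
Intersecting these: cl(A) = {charlie}.
∂A = cl(A) ∖ int(A) = {charlie} ∖ ∅ = {charlie}.


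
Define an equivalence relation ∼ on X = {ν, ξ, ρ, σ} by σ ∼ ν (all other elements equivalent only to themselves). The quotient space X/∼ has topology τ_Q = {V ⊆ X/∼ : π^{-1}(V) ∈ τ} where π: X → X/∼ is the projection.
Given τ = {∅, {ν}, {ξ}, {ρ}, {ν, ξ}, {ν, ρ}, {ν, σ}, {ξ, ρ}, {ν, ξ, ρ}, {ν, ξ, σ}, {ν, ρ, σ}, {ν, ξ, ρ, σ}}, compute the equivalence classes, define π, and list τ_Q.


X/∼ = {[ν=σ], [ξ], [ρ]}; |τ_Q| = 8.

Equivalence classes: [ν=σ], [ξ], [ρ].
Quotient map π: X → X/∼ sends ν ↦ [ν=σ], ξ ↦ [ξ], ρ ↦ [ρ], σ ↦ [ν=σ].
For each subset V ⊆ X/∼, compute π^{-1}(V) ⊆ X and check whether π^{-1}(V) ∈ τ. V is open in τ_Q iff π^{-1}(V) ∈ τ.
  V = {}: π^{-1}(V) = ∅ ∈ τ ✓.
  V = {[ν=σ]}: π^{-1}(V) = {ν, σ} ∈ τ ✓.
  V = {[ξ]}: π^{-1}(V) = {ξ} ∈ τ ✓.
  V = {[ν=σ], [ξ]}: π^{-1}(V) = {ν, ξ, σ} ∈ τ ✓.
  V = {[ρ]}: π^{-1}(V) = {ρ} ∈ τ ✓.
  V = {[ν=σ], [ρ]}: π^{-1}(V) = {ν, ρ, σ} ∈ τ ✓.
  V = {[ξ], [ρ]}: π^{-1}(V) = {ξ, ρ} ∈ τ ✓.
  V = {[ν=σ], [ξ], [ρ]}: π^{-1}(V) = {ν, ξ, ρ, σ} ∈ τ ✓.
Open sets in the quotient: τ_Q = {{}, {[ν=σ]}, {[ξ]}, {[ν=σ], [ξ]}, {[ρ]}, {[ν=σ], [ρ]}, {[ξ], [ρ]}, {[ν=σ], [ξ], [ρ]}} (8 elements).


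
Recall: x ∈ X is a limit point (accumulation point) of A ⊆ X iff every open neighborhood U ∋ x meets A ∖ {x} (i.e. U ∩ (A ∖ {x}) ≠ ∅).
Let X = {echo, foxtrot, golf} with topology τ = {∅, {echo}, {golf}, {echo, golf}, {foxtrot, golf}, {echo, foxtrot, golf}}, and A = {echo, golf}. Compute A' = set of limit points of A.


A' = {foxtrot}

For each x ∈ X, list the open sets U ∈ τ with x ∈ U, then check whether U ∩ (A ∖ {x}) ≠ ∅ for every such U.
  x = echo: open {echo} ∋ x has {echo} ∩ (A ∖ {echo}) = ∅, so x is NOT a limit point.
  x = foxtrot: opens ∋ x are {foxtrot, golf}, {echo, foxtrot, golf}; each meets A ∖ {foxtrot}, so x IS a limit point.
  x = golf: open {golf} ∋ x has {golf} ∩ (A ∖ {golf}) = ∅, so x is NOT a limit point.
Collecting: A' = {foxtrot}.


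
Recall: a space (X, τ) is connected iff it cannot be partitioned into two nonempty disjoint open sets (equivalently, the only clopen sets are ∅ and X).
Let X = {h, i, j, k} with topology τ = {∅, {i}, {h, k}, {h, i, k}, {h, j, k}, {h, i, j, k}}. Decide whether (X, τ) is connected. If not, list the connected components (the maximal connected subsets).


(X, τ) is disconnected; components = [{i}, {h, j, k}].

Find clopen sets (U ∈ τ with X ∖ U ∈ τ):
  U = ∅, X ∖ U = {h, i, j, k} — both open, so U is clopen.
  U = {i}, X ∖ U = {h, j, k} — both open, so U is clopen.
  U = {h, j, k}, X ∖ U = {i} — both open, so U is clopen.
  U = {h, i, j, k}, X ∖ U = ∅ — both open, so U is clopen.
Nontrivial clopen(s) exist: e.g. {i}. So (X, τ) is disconnected.
Compute connected components by grouping points that agree on all clopens:
  component: {i}
  component: {h, j, k}


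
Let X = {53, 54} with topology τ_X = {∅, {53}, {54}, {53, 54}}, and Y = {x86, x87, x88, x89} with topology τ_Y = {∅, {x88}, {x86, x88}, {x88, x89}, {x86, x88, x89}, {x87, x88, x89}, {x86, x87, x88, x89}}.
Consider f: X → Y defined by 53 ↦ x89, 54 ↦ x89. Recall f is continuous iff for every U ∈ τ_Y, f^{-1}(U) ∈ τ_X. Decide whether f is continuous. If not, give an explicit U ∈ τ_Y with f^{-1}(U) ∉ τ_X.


f IS continuous.

Compute f^{-1}(U) for each U ∈ τ_Y:
  U = ∅: f^{-1}(U) = ∅ ∈ τ_X ✓.
  U = {x88}: f^{-1}(U) = ∅ ∈ τ_X ✓.
  U = {x86, x88}: f^{-1}(U) = ∅ ∈ τ_X ✓.
  U = {x88, x89}: f^{-1}(U) = {53, 54} ∈ τ_X ✓.
  U = {x86, x88, x89}: f^{-1}(U) = {53, 54} ∈ τ_X ✓.
  U = {x87, x88, x89}: f^{-1}(U) = {53, 54} ∈ τ_X ✓.
  U = {x86, x87, x88, x89}: f^{-1}(U) = {53, 54} ∈ τ_X ✓.
Every preimage lies in τ_X, so f IS continuous.


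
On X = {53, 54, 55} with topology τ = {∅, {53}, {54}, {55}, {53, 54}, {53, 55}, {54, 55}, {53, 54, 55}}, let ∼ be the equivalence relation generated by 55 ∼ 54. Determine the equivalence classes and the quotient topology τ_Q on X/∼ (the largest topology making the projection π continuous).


X/∼ = {[53], [54=55]}; |τ_Q| = 4.

Equivalence classes: [53], [54=55].
Quotient map π: X → X/∼ sends 53 ↦ [53], 54 ↦ [54=55], 55 ↦ [54=55].
For each subset V ⊆ X/∼, compute π^{-1}(V) ⊆ X and check whether π^{-1}(V) ∈ τ. V is open in τ_Q iff π^{-1}(V) ∈ τ.
  V = {}: π^{-1}(V) = ∅ ∈ τ ✓.
  V = {[53]}: π^{-1}(V) = {53} ∈ τ ✓.
  V = {[54=55]}: π^{-1}(V) = {54, 55} ∈ τ ✓.
  V = {[53], [54=55]}: π^{-1}(V) = {53, 54, 55} ∈ τ ✓.
Open sets in the quotient: τ_Q = {{}, {[53]}, {[54=55]}, {[53], [54=55]}} (4 elements).


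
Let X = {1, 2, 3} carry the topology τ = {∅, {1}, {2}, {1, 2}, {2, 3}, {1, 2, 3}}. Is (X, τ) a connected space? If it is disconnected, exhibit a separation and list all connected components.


(X, τ) is disconnected; components = [{1}, {2, 3}].

Find clopen sets (U ∈ τ with X ∖ U ∈ τ):
  U = ∅, X ∖ U = {1, 2, 3} — both open, so U is clopen.
  U = {1}, X ∖ U = {2, 3} — both open, so U is clopen.
  U = {2, 3}, X ∖ U = {1} — both open, so U is clopen.
  U = {1, 2, 3}, X ∖ U = ∅ — both open, so U is clopen.
Nontrivial clopen(s) exist: e.g. {2, 3}. So (X, τ) is disconnected.
Compute connected components by grouping points that agree on all clopens:
  component: {1}
  component: {2, 3}


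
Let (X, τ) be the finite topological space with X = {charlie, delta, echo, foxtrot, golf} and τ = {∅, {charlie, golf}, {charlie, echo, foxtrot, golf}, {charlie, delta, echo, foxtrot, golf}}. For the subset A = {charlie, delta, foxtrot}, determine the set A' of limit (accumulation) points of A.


A' = {delta, echo, foxtrot, golf}

For each x ∈ X, list the open sets U ∈ τ with x ∈ U, then check whether U ∩ (A ∖ {x}) ≠ ∅ for every such U.
  x = charlie: open {charlie, golf} ∋ x has {charlie, golf} ∩ (A ∖ {charlie}) = ∅, so x is NOT a limit point.
  x = delta: opens ∋ x are {charlie, delta, echo, foxtrot, golf}; each meets A ∖ {delta}, so x IS a limit point.
  x = echo: opens ∋ x are {charlie, echo, foxtrot, golf}, {charlie, delta, echo, foxtrot, golf}; each meets A ∖ {echo}, so x IS a limit point.
  x = foxtrot: opens ∋ x are {charlie, echo, foxtrot, golf}, {charlie, delta, echo, foxtrot, golf}; each meets A ∖ {foxtrot}, so x IS a limit point.
  x = golf: opens ∋ x are {charlie, golf}, {charlie, echo, foxtrot, golf}, {charlie, delta, echo, foxtrot, golf}; each meets A ∖ {golf}, so x IS a limit point.
Collecting: A' = {delta, echo, foxtrot, golf}.


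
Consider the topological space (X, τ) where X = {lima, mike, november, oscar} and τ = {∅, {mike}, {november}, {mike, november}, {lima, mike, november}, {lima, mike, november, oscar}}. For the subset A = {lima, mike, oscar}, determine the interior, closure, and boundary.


int(A) = {mike}, cl(A) = {lima, mike, oscar}, ∂A = {lima, oscar}.

Closed sets in (X, τ) are complements of opens:
  closed(X, τ) = {∅, {oscar}, {lima, oscar}, {lima, mike, oscar}, {lima, november, oscar}, {lima, mike, november, oscar}}.
int(A) = ⋃ {U ∈ τ : U ⊆ A}. Opens contained in A: ∅, {mike}.
Taking the union of these: int(A) = {mike}.
cl(A) = ⋂ {C closed : A ⊆ C}. Closed sets containing A: {lima, mike, oscar}, {lima, mike, november, oscar}.
Intersecting these: cl(A) = {lima, mike, oscar}.
∂A = cl(A) ∖ int(A) = {lima, mike, oscar} ∖ {mike} = {lima, oscar}.


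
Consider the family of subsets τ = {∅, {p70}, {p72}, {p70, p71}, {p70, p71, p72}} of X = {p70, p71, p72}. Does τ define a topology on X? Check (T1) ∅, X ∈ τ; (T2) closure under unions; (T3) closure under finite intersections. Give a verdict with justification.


τ is NOT a topology on X.

Axiom (T1): ∅ ∈ τ? Yes; X ∈ τ? Yes.
Axiom (T2/T3): check pairwise unions and intersections of members of τ.
Counterexample for (T2): {p70} ∪ {p72} = {p70, p72} ∉ τ. Therefore τ is NOT a topology.


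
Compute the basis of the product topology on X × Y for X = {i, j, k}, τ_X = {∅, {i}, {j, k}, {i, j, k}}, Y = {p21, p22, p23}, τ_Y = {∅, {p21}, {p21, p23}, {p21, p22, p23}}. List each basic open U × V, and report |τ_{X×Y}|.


Basis B = {∅ × ∅, {i} × {p21}, {i} × {p21, p23}, {j, k} × {p21}, {i} × {p21, p22, p23}, {i, j, k} × {p21}, {j, k} × {p21, p23}, {i, j, k} × {p21, p23}, {j, k} × {p21, p22, p23}, {i, j, k} × {p21, p22, p23}}; |τ_{X×Y}| = 16.

Enumerate products U × V with U ∈ τ_X, V ∈ τ_Y (deduplicated):
  ∅ × ∅ = {} (∅)
  {i} × {p21} = {(i,p21)}
  {i} × {p21, p23} = {(i,p21), (i,p23)}
  {j, k} × {p21} = {(j,p21), (k,p21)}
  {i} × {p21, p22, p23} = {(i,p21), (i,p22), (i,p23)}
  {i, j, k} × {p21} = {(i,p21), (j,p21), (k,p21)}
  {j, k} × {p21, p23} = {(j,p21), (j,p23), (k,p21), (k,p23)}
  {i, j, k} × {p21, p23} = {(i,p21), (i,p23), (j,p21), (j,p23), (k,p21), (k,p23)}
  {j, k} × {p21, p22, p23} = {(j,p21), (j,p22), (j,p23), (k,p21), (k,p22), (k,p23)}
  {i, j, k} × {p21, p22, p23} = {(i,p21), (i,p22), (i,p23), (j,p21), (j,p22), (j,p23), (k,p21), (k,p22), (k,p23)}
These 10 distinct sets form the basis B.
Close under arbitrary unions to get τ_{X×Y}; counting gives |τ_{X×Y}| = 16.


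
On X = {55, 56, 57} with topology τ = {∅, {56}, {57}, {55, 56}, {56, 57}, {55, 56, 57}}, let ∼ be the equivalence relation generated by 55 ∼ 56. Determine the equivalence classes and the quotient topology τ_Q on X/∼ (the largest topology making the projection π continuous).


X/∼ = {[55=56], [57]}; |τ_Q| = 4.

Equivalence classes: [55=56], [57].
Quotient map π: X → X/∼ sends 55 ↦ [55=56], 56 ↦ [55=56], 57 ↦ [57].
For each subset V ⊆ X/∼, compute π^{-1}(V) ⊆ X and check whether π^{-1}(V) ∈ τ. V is open in τ_Q iff π^{-1}(V) ∈ τ.
  V = {}: π^{-1}(V) = ∅ ∈ τ ✓.
  V = {[55=56]}: π^{-1}(V) = {55, 56} ∈ τ ✓.
  V = {[57]}: π^{-1}(V) = {57} ∈ τ ✓.
  V = {[55=56], [57]}: π^{-1}(V) = {55, 56, 57} ∈ τ ✓.
Open sets in the quotient: τ_Q = {{}, {[55=56]}, {[57]}, {[55=56], [57]}} (4 elements).


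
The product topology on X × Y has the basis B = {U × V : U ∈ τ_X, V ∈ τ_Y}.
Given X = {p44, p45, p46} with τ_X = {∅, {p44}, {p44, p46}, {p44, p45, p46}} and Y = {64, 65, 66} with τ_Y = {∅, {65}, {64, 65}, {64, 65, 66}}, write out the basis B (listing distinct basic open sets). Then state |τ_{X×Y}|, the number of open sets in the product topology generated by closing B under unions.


Basis B = {∅ × ∅, {p44} × {65}, {p44} × {64, 65}, {p44, p46} × {65}, {p44} × {64, 65, 66}, {p44, p45, p46} × {65}, {p44, p46} × {64, 65}, {p44, p46} × {64, 65, 66}, {p44, p45, p46} × {64, 65}, {p44, p45, p46} × {64, 65, 66}}; |τ_{X×Y}| = 20.

Enumerate products U × V with U ∈ τ_X, V ∈ τ_Y (deduplicated):
  ∅ × ∅ = {} (∅)
  {p44} × {65} = {(p44,65)}
  {p44} × {64, 65} = {(p44,64), (p44,65)}
  {p44, p46} × {65} = {(p44,65), (p46,65)}
  {p44} × {64, 65, 66} = {(p44,64), (p44,65), (p44,66)}
  {p44, p45, p46} × {65} = {(p44,65), (p45,65), (p46,65)}
  {p44, p46} × {64, 65} = {(p44,64), (p44,65), (p46,64), (p46,65)}
  {p44, p46} × {64, 65, 66} = {(p44,64), (p44,65), (p44,66), (p46,64), (p46,65), (p46,66)}
  {p44, p45, p46} × {64, 65} = {(p44,64), (p44,65), (p45,64), (p45,65), (p46,64), (p46,65)}
  {p44, p45, p46} × {64, 65, 66} = {(p44,64), (p44,65), (p44,66), (p45,64), (p45,65), (p45,66), (p46,64), (p46,65), (p46,66)}
These 10 distinct sets form the basis B.
Close under arbitrary unions to get τ_{X×Y}; counting gives |τ_{X×Y}| = 20.


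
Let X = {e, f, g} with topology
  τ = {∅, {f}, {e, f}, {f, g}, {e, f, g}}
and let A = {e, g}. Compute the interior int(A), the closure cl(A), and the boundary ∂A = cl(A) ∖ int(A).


int(A) = ∅, cl(A) = {e, g}, ∂A = {e, g}.

Closed sets in (X, τ) are complements of opens:
  closed(X, τ) = {∅, {e}, {g}, {e, g}, {e, f, g}}.
int(A) = ⋃ {U ∈ τ : U ⊆ A}. Opens contained in A: ∅.
Taking the union of these: int(A) = ∅.
cl(A) = ⋂ {C closed : A ⊆ C}. Closed sets containing A: {e, g}, {e, f, g}.
Intersecting these: cl(A) = {e, g}.
∂A = cl(A) ∖ int(A) = {e, g} ∖ ∅ = {e, g}.
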